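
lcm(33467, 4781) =33467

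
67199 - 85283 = - 18084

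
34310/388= 17155/194 = 88.43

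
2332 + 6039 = 8371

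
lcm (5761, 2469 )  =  17283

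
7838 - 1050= 6788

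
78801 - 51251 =27550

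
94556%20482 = 12628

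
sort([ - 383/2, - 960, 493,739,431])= [ - 960, - 383/2,431, 493,739] 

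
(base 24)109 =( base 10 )585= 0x249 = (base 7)1464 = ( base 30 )JF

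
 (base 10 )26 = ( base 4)122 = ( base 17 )19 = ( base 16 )1A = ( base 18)18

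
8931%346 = 281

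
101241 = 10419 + 90822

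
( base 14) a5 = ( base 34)49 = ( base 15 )9a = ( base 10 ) 145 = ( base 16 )91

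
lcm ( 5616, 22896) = 297648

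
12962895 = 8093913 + 4868982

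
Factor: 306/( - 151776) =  - 1/496 = - 2^(  -  4) * 31^(- 1) 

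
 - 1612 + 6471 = 4859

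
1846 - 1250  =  596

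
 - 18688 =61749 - 80437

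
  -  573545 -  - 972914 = 399369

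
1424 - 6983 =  - 5559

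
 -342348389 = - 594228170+251879781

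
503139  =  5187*97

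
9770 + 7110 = 16880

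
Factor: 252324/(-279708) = -129/143 = -3^1*11^( - 1 ) * 13^(-1)*43^1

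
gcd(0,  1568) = 1568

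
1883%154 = 35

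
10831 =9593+1238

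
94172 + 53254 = 147426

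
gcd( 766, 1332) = 2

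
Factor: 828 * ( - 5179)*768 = -2^10 * 3^3*23^1*5179^1 = -  3293346816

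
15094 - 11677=3417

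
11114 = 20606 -9492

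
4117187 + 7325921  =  11443108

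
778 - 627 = 151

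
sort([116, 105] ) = [105, 116]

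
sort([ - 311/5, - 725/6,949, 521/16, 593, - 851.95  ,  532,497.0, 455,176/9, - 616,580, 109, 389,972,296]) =[-851.95, - 616, - 725/6, - 311/5, 176/9,521/16, 109, 296, 389,  455, 497.0, 532,580,  593,949, 972 ] 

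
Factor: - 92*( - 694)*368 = 2^7 * 23^2 * 347^1 = 23496064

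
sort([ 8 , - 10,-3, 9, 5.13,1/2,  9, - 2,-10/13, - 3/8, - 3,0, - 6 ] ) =[-10,-6, - 3, - 3 , - 2, - 10/13,  -  3/8,  0, 1/2,5.13,  8, 9,9 ]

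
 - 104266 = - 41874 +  - 62392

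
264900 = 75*3532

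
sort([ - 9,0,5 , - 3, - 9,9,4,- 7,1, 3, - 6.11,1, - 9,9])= [ -9, - 9, - 9, - 7, - 6.11 , - 3, 0, 1,1,3, 4, 5, 9, 9]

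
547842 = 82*6681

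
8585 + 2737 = 11322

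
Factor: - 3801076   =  -2^2*950269^1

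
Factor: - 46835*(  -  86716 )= 2^2 * 5^1*7^1*17^1*19^2 *29^1 *163^1 = 4061343860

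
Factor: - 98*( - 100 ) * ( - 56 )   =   - 2^6 * 5^2*7^3 = - 548800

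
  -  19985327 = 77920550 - 97905877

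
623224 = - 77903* ( - 8 ) 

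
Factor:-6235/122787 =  - 3^ ( - 2) * 5^1*7^( - 1 ) * 29^1 * 43^1*1949^( - 1 )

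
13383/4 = 13383/4 = 3345.75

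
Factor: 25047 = 3^2*11^2 * 23^1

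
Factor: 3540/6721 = 2^2*3^1*5^1*11^(  -  1)*13^( - 1)*47^ ( - 1)*59^1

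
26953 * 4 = 107812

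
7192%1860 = 1612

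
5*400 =2000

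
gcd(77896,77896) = 77896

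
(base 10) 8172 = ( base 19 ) 13c2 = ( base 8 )17754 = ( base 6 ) 101500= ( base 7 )32553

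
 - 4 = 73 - 77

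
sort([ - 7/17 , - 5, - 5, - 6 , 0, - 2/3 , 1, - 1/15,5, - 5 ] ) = [ - 6, - 5 , - 5, -5,-2/3, - 7/17, - 1/15,0, 1,5] 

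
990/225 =4 + 2/5= 4.40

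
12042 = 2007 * 6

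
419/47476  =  419/47476 = 0.01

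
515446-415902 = 99544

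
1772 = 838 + 934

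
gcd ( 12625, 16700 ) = 25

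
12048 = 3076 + 8972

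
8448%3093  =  2262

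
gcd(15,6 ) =3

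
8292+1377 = 9669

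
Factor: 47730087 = 3^3 * 1767781^1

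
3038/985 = 3038/985= 3.08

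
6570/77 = 6570/77 = 85.32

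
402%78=12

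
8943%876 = 183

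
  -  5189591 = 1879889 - 7069480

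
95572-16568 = 79004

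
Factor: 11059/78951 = 3^( - 1) *11059^1*26317^( -1) 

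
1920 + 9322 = 11242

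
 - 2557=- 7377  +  4820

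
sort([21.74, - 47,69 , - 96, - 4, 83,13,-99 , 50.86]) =[ - 99, - 96, - 47,  -  4, 13, 21.74, 50.86, 69 , 83]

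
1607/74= 21  +  53/74 = 21.72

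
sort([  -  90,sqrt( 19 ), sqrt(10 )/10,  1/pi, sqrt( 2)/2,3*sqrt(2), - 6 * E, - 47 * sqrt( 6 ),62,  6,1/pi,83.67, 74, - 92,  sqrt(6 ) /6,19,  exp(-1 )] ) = [ - 47*sqrt(6), - 92, - 90,-6*E,sqrt( 10 ) /10, 1/pi,1/pi , exp( - 1 ),sqrt( 6 )/6, sqrt ( 2)/2, 3 * sqrt(2),sqrt( 19),6, 19,62 , 74,  83.67] 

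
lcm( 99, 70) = 6930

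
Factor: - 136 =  - 2^3*17^1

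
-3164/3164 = -1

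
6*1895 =11370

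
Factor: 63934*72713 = 2^1 * 13^1*19^1*43^1*89^1*2459^1=4648832942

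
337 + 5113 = 5450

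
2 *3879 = 7758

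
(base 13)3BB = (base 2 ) 1010010101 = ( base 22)181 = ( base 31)la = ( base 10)661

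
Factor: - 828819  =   - 3^3*30697^1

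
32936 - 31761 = 1175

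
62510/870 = 71  +  74/87 =71.85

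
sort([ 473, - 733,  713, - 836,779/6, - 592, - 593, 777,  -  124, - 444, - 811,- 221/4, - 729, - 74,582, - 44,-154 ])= [ - 836, - 811,  -  733, - 729, - 593,- 592, - 444,  -  154,-124, -74,- 221/4 ,-44,779/6,473,582,713,  777]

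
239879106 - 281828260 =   -  41949154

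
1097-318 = 779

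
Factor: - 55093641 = - 3^1*18364547^1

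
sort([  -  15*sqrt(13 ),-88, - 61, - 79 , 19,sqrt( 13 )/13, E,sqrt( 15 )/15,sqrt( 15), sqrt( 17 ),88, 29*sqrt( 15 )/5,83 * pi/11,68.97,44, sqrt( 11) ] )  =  [  -  88 ,-79,-61,  -  15*sqrt(13), sqrt( 15)/15,sqrt( 13 ) /13,E, sqrt( 11),sqrt(15 ) , sqrt( 17),19,29*sqrt( 15 )/5,  83 *pi/11, 44,68.97,88]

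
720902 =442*1631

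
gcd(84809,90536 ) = 1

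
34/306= 1/9 = 0.11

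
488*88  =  42944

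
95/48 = 95/48 = 1.98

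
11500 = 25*460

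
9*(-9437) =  - 84933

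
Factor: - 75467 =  - 7^1 *10781^1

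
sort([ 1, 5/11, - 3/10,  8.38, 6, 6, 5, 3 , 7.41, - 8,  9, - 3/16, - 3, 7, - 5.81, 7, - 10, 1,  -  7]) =[ - 10, - 8, - 7, - 5.81, - 3  , - 3/10,-3/16,5/11, 1,1,  3, 5, 6, 6,7, 7, 7.41,8.38 , 9] 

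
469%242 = 227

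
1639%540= 19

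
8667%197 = 196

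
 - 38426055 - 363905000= - 402331055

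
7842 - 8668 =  - 826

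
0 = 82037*0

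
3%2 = 1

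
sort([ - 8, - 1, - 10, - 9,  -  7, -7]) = [-10, - 9,-8, - 7,-7, - 1]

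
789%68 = 41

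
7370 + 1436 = 8806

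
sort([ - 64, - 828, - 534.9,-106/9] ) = [ - 828, -534.9,-64, - 106/9]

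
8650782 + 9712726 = 18363508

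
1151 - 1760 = -609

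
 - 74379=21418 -95797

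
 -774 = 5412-6186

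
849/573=283/191 = 1.48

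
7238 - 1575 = 5663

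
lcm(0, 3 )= 0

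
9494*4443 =42181842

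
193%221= 193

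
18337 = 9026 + 9311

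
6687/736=9 + 63/736=9.09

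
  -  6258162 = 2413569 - 8671731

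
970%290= 100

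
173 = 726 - 553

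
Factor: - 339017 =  - 7^1*19^1*2549^1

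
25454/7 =25454/7 = 3636.29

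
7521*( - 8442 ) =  - 63492282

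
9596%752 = 572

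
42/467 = 42/467 = 0.09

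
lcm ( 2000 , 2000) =2000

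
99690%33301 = 33088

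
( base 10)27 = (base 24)13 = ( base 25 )12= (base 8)33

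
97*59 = 5723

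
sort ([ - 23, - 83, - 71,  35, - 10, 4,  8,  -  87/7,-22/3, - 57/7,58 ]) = [ - 83,- 71, - 23,-87/7, - 10, - 57/7, - 22/3,4, 8,35,58]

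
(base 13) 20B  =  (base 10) 349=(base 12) 251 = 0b101011101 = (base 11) 298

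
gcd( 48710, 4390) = 10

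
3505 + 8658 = 12163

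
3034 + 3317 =6351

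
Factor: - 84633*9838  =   - 832619454  =  - 2^1*3^1*4919^1*28211^1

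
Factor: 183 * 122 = 2^1 * 3^1*61^2  =  22326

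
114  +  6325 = 6439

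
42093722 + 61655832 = 103749554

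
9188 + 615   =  9803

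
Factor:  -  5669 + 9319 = 2^1*5^2*73^1 = 3650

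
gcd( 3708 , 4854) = 6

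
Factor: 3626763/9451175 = 3^1 * 5^( -2)*7^1 *17^1* 257^( - 1)*1471^(  -  1)*10159^1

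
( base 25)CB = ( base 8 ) 467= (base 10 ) 311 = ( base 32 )9n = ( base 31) A1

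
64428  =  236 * 273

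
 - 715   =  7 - 722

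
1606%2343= 1606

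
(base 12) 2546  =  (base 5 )113410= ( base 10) 4230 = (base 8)10206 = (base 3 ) 12210200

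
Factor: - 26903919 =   -  3^1 * 7^1*521^1*2459^1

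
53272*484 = 25783648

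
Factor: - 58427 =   -  58427^1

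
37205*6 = 223230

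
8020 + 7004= 15024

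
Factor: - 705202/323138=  - 352601/161569 =-  161569^(- 1)*352601^1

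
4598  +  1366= 5964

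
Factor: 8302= 2^1 * 7^1*593^1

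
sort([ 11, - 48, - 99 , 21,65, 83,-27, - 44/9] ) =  [ - 99, - 48, - 27, - 44/9,  11,21,65,83 ]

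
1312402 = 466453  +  845949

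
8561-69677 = -61116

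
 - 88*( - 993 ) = 87384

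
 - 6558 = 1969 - 8527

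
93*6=558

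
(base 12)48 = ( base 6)132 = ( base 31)1P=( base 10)56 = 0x38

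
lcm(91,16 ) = 1456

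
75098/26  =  37549/13  =  2888.38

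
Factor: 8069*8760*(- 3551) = -2^3*3^1*5^1*53^1 * 67^1*73^1*8069^1 = -251000446440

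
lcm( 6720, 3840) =26880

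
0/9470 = 0 =0.00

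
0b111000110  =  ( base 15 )204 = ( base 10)454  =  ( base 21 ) 10D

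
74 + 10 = 84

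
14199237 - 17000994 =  - 2801757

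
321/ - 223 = -321/223=- 1.44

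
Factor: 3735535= 5^1 * 747107^1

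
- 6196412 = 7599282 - 13795694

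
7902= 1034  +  6868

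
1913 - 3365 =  - 1452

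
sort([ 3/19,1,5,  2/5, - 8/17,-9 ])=[ - 9,-8/17,3/19, 2/5  ,  1,5 ]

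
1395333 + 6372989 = 7768322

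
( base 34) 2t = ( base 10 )97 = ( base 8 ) 141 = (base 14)6d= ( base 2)1100001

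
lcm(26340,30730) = 184380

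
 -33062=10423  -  43485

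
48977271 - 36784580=12192691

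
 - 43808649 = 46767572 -90576221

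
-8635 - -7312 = - 1323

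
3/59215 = 3/59215 =0.00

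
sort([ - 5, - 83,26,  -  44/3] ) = [ - 83, - 44/3,  -  5,26 ]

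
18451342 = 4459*4138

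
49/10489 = 49/10489 = 0.00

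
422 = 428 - 6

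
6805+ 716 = 7521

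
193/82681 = 193/82681  =  0.00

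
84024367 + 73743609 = 157767976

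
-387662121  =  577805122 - 965467243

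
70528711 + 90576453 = 161105164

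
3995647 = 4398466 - 402819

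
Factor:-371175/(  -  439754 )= 2^ (  -  1) *3^1*5^2*7^1*311^(-1) = 525/622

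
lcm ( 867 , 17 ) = 867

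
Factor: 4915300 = 2^2*5^2*13^1* 19^1*199^1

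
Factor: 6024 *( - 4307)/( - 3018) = 4324228/503 = 2^2*59^1*73^1*251^1  *503^ (-1) 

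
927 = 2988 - 2061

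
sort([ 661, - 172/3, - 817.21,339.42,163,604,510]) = [ - 817.21, - 172/3,163,339.42,510, 604,661]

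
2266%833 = 600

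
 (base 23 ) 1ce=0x333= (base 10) 819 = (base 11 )685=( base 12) 583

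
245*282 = 69090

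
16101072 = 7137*2256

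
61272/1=61272 = 61272.00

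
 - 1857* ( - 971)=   1803147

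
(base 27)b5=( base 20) f2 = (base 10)302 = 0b100101110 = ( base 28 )AM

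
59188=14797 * 4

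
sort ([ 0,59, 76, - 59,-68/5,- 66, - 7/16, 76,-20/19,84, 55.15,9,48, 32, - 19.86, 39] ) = [ - 66, - 59, - 19.86 , - 68/5, - 20/19, - 7/16, 0, 9,32,39 , 48 , 55.15,59,76,76,84] 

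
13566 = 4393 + 9173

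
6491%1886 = 833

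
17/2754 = 1/162 = 0.01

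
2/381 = 2/381 = 0.01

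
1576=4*394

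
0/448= 0 = 0.00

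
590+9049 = 9639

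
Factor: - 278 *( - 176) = 48928=2^5*11^1*139^1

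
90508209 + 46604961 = 137113170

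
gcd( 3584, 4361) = 7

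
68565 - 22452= 46113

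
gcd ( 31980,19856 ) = 4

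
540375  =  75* 7205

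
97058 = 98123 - 1065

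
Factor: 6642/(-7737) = -2214/2579=-2^1*3^3 * 41^1*2579^( - 1)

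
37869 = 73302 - 35433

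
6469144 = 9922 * 652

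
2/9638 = 1/4819 = 0.00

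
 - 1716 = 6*(-286 )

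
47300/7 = 47300/7 = 6757.14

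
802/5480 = 401/2740= 0.15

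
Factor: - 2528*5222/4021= - 2^6*7^1*79^1*373^1*  4021^( - 1 ) = - 13201216/4021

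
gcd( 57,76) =19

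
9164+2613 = 11777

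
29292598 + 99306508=128599106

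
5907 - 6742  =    -  835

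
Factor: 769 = 769^1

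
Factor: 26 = 2^1*13^1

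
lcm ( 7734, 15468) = 15468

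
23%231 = 23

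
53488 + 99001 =152489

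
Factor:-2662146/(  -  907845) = 887382/302615 = 2^1*3^3*5^( - 1)*29^( - 1)*2087^( - 1 ) * 16433^1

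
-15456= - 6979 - 8477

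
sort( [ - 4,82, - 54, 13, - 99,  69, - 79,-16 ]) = [ - 99, - 79, -54, - 16, - 4,  13, 69,  82] 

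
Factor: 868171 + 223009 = 2^2*5^1*54559^1 = 1091180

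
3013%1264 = 485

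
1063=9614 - 8551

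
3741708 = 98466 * 38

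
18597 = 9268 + 9329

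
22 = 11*2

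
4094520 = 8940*458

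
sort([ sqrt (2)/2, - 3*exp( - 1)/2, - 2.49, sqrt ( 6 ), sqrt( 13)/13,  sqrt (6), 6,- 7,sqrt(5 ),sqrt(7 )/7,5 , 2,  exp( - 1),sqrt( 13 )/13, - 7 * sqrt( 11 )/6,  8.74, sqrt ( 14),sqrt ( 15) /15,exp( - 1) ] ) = [-7, - 7*sqrt(11)/6, - 2.49, - 3 *exp( - 1)/2, sqrt ( 15)/15 , sqrt ( 13)/13,sqrt( 13)/13, exp ( -1),exp(-1), sqrt(7)/7,sqrt(2) /2, 2,sqrt (5 ), sqrt(6), sqrt(6),sqrt( 14), 5,6,8.74 ]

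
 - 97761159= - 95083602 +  - 2677557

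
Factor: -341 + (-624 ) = -965 = - 5^1*193^1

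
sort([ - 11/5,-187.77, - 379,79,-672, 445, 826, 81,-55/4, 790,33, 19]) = [ - 672, -379,-187.77  , - 55/4, - 11/5, 19, 33,79,81, 445, 790,  826]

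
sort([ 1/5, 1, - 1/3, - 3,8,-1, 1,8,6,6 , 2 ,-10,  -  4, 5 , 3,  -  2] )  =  [ - 10, - 4,  -  3,-2, - 1,- 1/3,1/5,1 , 1,2, 3,5,6, 6, 8,8]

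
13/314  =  13/314 = 0.04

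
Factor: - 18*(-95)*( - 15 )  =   - 25650 = - 2^1 * 3^3*5^2*19^1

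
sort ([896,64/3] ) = [64/3, 896]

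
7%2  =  1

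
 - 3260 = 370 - 3630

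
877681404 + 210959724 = 1088641128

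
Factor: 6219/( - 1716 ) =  - 2073/572=- 2^( - 2)*3^1*11^ ( - 1)*13^( - 1)*691^1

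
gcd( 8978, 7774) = 2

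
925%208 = 93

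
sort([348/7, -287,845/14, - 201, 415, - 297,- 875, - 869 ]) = [ - 875, - 869, - 297, - 287, - 201 , 348/7,845/14, 415]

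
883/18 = 49 + 1/18= 49.06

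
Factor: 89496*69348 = 6206368608 = 2^5*3^3*11^1*113^1*5779^1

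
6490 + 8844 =15334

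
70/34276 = 35/17138 = 0.00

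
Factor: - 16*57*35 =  - 31920=-2^4*3^1*5^1*7^1 *19^1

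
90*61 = 5490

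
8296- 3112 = 5184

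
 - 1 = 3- 4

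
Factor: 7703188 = 2^2*211^1*9127^1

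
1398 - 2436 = -1038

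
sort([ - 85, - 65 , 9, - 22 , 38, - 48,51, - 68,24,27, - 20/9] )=[ - 85, - 68  ,  -  65, - 48,-22, - 20/9, 9,24,  27,38,51]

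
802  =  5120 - 4318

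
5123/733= 5123/733 = 6.99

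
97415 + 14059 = 111474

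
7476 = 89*84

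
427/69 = 427/69 = 6.19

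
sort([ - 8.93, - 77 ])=[ - 77, - 8.93 ] 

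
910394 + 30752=941146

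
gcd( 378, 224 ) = 14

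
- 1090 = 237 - 1327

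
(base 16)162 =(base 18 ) 11C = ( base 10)354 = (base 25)E4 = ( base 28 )ci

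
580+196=776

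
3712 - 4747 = -1035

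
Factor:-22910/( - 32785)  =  58/83  =  2^1*29^1 * 83^ ( - 1) 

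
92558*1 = 92558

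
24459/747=32 + 185/249 = 32.74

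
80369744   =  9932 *8092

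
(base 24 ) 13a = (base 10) 658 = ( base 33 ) jv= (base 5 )10113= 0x292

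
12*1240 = 14880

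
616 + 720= 1336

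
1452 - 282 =1170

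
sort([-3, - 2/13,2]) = [ - 3,- 2/13,  2 ]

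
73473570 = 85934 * 855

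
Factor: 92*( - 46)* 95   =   - 2^3*5^1*19^1*23^2 = -402040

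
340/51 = 20/3 = 6.67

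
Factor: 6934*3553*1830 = 2^2* 3^1*5^1*11^1*17^1*19^1*61^1*3467^1 = 45084798660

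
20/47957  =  20/47957 =0.00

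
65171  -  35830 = 29341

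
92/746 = 46/373=0.12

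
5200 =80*65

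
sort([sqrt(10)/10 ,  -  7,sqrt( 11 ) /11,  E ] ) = [ - 7, sqrt(  11)/11, sqrt(10)/10,E]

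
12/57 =4/19  =  0.21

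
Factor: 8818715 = 5^1*1117^1*1579^1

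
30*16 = 480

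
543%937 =543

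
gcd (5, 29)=1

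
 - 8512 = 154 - 8666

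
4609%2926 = 1683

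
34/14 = 2 + 3/7 = 2.43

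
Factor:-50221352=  - 2^3 * 6277669^1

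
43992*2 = 87984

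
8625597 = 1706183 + 6919414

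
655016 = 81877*8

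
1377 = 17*81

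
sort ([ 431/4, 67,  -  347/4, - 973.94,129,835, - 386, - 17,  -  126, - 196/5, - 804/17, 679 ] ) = [ - 973.94, - 386, - 126, - 347/4,- 804/17, - 196/5, - 17, 67,431/4, 129, 679,  835 ]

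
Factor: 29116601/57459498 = 2^( - 1)*3^( - 1 )*29^(-1)*41^2*17321^1* 330227^( - 1) 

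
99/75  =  1+8/25 = 1.32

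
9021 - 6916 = 2105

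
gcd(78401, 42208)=1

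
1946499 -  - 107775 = 2054274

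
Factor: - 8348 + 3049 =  - 7^1*757^1 =- 5299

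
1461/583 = 2 + 295/583 = 2.51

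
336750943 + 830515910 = 1167266853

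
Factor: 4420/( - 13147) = -2^2*5^1*13^1*17^1*13147^( - 1)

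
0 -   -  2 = 2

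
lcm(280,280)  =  280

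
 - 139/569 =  - 139/569 = - 0.24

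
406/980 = 29/70 = 0.41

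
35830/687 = 52+106/687 = 52.15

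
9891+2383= 12274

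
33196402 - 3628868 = 29567534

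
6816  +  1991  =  8807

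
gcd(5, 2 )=1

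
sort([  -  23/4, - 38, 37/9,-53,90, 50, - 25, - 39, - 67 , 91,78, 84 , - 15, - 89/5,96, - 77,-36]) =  [ - 77  , - 67, - 53, - 39,  -  38, - 36, - 25 , - 89/5, - 15 , - 23/4, 37/9, 50,78,84, 90,91,96 ] 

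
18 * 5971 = 107478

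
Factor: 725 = 5^2 * 29^1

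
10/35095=2/7019 = 0.00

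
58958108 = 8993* 6556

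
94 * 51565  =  4847110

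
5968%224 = 144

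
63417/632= 100 + 217/632= 100.34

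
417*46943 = 19575231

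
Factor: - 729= - 3^6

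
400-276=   124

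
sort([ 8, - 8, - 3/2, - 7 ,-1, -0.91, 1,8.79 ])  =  [ - 8, - 7, - 3/2 , - 1, - 0.91, 1, 8,  8.79]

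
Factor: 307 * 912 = 2^4* 3^1*19^1*307^1=279984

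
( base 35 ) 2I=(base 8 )130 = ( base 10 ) 88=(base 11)80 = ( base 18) 4G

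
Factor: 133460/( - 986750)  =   - 2^1*5^ ( - 2)*3947^( - 1) * 6673^1 = - 13346/98675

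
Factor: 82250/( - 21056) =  - 2^( - 5) *5^3 = - 125/32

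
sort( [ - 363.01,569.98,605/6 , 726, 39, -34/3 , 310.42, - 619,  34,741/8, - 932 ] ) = [ - 932,  -  619, - 363.01, - 34/3,34,39,741/8,605/6, 310.42 , 569.98,726]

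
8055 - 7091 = 964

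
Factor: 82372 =2^2*20593^1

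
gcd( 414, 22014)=18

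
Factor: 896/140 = 32/5 = 2^5*5^(-1) 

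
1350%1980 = 1350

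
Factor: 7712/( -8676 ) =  - 2^3 * 3^ ( - 2)  =  - 8/9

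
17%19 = 17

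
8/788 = 2/197 = 0.01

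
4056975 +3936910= 7993885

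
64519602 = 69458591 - 4938989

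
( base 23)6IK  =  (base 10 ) 3608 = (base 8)7030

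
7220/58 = 124 + 14/29 =124.48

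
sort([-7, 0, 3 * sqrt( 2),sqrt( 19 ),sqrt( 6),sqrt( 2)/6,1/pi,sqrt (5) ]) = [ - 7,0, sqrt( 2 )/6,1/pi, sqrt( 5 ), sqrt ( 6 ),3*sqrt( 2),sqrt( 19 ) ] 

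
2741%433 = 143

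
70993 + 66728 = 137721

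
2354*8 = 18832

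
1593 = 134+1459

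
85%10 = 5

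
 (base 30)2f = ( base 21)3C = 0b1001011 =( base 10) 75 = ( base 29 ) 2H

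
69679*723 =50377917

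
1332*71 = 94572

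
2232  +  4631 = 6863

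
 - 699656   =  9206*(-76) 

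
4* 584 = 2336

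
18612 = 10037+8575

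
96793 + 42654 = 139447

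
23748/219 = 7916/73 =108.44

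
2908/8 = 727/2 = 363.50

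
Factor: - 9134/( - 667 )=2^1*23^ ( - 1)*29^(-1 )*4567^1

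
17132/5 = 3426+2/5 = 3426.40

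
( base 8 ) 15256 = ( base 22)E2A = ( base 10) 6830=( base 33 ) 68w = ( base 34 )5uu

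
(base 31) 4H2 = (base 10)4373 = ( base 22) 90h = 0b1000100010101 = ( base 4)1010111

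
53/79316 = 53/79316 = 0.00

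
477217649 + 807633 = 478025282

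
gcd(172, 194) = 2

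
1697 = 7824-6127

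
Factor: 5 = 5^1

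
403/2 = 201 + 1/2 = 201.50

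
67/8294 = 67/8294 = 0.01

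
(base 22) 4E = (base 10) 102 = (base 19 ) 57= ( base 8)146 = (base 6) 250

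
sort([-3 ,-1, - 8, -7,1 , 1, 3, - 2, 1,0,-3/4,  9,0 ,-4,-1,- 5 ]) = [ - 8, - 7, - 5, - 4,-3,- 2,-1,-1, - 3/4, 0,0,1,  1,  1,3,9 ] 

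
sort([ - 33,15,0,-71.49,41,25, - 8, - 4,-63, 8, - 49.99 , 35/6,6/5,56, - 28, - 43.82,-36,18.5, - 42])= [ - 71.49, - 63, - 49.99,  -  43.82, - 42, - 36, - 33, - 28, - 8,-4,0,6/5,35/6,8,15, 18.5, 25,41, 56]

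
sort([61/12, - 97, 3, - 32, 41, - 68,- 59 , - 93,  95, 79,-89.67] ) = [ - 97, - 93, - 89.67, - 68,- 59, - 32, 3, 61/12,  41, 79,95] 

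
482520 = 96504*5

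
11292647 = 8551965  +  2740682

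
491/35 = 491/35 = 14.03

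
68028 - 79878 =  - 11850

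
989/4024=989/4024=0.25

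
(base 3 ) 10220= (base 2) 1101001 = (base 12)89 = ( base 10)105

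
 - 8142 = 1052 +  - 9194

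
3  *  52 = 156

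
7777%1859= 341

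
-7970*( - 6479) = 51637630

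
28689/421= 28689/421=   68.14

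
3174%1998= 1176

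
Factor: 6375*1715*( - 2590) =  - 28316793750 = - 2^1*3^1*5^5*7^4*17^1*37^1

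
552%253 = 46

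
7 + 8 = 15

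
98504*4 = 394016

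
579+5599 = 6178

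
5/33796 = 5/33796 = 0.00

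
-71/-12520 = 71/12520 = 0.01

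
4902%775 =252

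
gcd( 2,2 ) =2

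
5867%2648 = 571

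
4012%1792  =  428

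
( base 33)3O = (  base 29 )47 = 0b1111011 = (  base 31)3u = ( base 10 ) 123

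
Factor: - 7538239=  - 31^1 * 241^1 * 1009^1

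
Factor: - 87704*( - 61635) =2^3*3^1*5^1*7^1* 19^1*577^1*587^1 = 5405636040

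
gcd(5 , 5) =5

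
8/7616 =1/952 = 0.00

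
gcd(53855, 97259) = 1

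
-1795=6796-8591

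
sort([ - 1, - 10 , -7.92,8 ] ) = [ - 10, - 7.92, - 1,8 ] 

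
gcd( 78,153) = 3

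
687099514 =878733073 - 191633559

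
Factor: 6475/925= 7= 7^1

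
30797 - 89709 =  - 58912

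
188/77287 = 188/77287 = 0.00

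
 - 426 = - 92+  - 334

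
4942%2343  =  256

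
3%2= 1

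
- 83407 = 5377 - 88784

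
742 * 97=71974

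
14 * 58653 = 821142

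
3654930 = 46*79455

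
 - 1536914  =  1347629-2884543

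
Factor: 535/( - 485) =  - 107/97 = - 97^( - 1)*107^1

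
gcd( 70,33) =1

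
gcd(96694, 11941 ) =1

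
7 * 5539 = 38773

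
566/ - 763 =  - 566/763 = - 0.74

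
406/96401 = 406/96401 = 0.00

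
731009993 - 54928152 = 676081841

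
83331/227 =367+22/227 =367.10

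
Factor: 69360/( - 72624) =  - 5^1*17^1 * 89^(-1) = -85/89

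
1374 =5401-4027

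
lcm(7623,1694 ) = 15246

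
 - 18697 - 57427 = - 76124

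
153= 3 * 51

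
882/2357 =882/2357 = 0.37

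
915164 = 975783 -60619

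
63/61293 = 21/20431 = 0.00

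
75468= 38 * 1986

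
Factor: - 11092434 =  - 2^1*3^1 * 127^1*14557^1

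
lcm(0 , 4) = 0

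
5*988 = 4940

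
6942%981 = 75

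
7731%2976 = 1779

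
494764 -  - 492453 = 987217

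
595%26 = 23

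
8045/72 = 111+53/72 = 111.74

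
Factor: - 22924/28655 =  - 2^2*5^( - 1) = -  4/5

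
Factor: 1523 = 1523^1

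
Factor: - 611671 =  - 611671^1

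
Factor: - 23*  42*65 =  - 2^1*3^1 * 5^1 * 7^1*13^1*23^1=- 62790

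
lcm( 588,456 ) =22344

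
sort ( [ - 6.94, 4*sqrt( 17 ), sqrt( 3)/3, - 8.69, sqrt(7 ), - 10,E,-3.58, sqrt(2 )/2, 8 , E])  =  [-10, - 8.69,-6.94, - 3.58, sqrt(3 )/3,  sqrt( 2)/2, sqrt ( 7 ),E,E  ,  8 , 4*sqrt( 17 )]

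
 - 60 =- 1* 60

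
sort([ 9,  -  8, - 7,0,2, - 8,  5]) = [ - 8, - 8, - 7, 0, 2 , 5,9] 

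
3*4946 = 14838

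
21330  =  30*711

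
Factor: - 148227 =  - 3^1*49409^1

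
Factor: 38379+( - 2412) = 3^1*19^1  *631^1 = 35967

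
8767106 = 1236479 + 7530627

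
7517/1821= 4  +  233/1821 = 4.13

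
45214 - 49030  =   - 3816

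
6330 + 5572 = 11902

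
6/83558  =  3/41779 = 0.00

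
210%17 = 6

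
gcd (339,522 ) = 3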